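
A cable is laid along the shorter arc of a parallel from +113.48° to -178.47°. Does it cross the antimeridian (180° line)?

Yes

Naïve |-178.47 − 113.48| = 291.95° > 180°, so the shorter arc goes the other way round — across 180°.
Signed shortest Δλ = ((-178.47 − 113.48 + 180) mod 360) − 180 = 68.05°.
Going east by 68.05° from +113.48° passes through 180° before reaching -178.47°.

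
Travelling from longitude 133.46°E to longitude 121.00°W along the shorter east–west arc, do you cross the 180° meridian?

Yes

Naïve |-121.00 − 133.46| = 254.46° > 180°, so the shorter arc goes the other way round — across 180°.
Signed shortest Δλ = ((-121.00 − 133.46 + 180) mod 360) − 180 = 105.54°.
Going east by 105.54° from +133.46° passes through 180° before reaching -121.00°.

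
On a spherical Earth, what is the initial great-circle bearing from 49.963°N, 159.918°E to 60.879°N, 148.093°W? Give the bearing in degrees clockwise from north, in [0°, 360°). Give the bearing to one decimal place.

Δλ = -148.093 − 159.918 = -308.011°; wrapped into (−180°, 180°]: 51.989°.
θ = atan2( sin Δλ · cos φ₂ , cos φ₁ · sin φ₂ − sin φ₁ · cos φ₂ · cos Δλ )
  = atan2(0.38343, 0.33252) = 49.068° → normalised to [0°, 360°): 49.068°.

49.1°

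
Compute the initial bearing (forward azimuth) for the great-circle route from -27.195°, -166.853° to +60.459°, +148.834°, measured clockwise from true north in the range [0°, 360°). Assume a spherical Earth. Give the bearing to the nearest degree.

340°

Δλ = 148.834 − -166.853 = 315.687°; wrapped into (−180°, 180°]: -44.313°.
θ = atan2( sin Δλ · cos φ₂ , cos φ₁ · sin φ₂ − sin φ₁ · cos φ₂ · cos Δλ )
  = atan2(-0.34443, 0.93506) = -20.221° → normalised to [0°, 360°): 339.779°.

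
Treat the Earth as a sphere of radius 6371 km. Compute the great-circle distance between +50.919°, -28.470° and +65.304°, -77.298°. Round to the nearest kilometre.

Δλ = -77.298 − -28.470 = -48.828°.
Δφ = 65.304 − 50.919 = 14.385°.
a = sin²(Δφ/2) + cos φ₁ · cos φ₂ · sin²(Δλ/2) = 0.060673.
c = 2·atan2(√a, √(1−a)) = 0.49776 rad → d = 6371·c ≈ 3171.24 km.

3171 km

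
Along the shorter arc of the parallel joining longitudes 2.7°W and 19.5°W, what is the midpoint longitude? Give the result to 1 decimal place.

11.1°W

Signed shortest Δλ from -2.7° to -19.5° is -16.8°.
Midpoint longitude = -2.7° + (-16.8°)/2 = -2.7° − 8.4° = -11.1°.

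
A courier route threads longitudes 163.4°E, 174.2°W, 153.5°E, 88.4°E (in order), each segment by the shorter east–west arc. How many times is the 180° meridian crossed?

2

Leg 1: +163.4° → -174.2°, shortest Δλ = 22.4° (east) — crosses 180°.
Leg 2: -174.2° → +153.5°, shortest Δλ = -32.3° (west) — crosses 180°.
Leg 3: +153.5° → +88.4°, shortest Δλ = -65.1° (west) — does not cross 180°.
Total crossings: 2.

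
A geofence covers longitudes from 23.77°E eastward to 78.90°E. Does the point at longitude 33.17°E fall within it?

Band width going east from +23.77° to +78.90°: ((78.90 − 23.77) mod 360) = 55.13°.
Offset of +33.17° east of the west edge: ((33.17 − 23.77) mod 360) = 9.40°.
9.40° ≤ 55.13° ⇒ inside.

Yes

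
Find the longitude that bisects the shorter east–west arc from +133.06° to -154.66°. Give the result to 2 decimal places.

+169.20°

Signed shortest Δλ from +133.06° to -154.66° is +72.28°.
Midpoint longitude = +133.06° + (+72.28°)/2 = +133.06° + 36.14° = +169.20°.
(The naïve average (+133.06 + -154.66)/2 = -10.8° is on the wrong side of the globe.)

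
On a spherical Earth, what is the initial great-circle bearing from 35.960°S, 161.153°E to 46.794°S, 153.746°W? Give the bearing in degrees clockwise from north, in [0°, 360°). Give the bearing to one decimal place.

Δλ = -153.746 − 161.153 = -314.899°; wrapped into (−180°, 180°]: 45.101°.
θ = atan2( sin Δλ · cos φ₂ , cos φ₁ · sin φ₂ − sin φ₁ · cos φ₂ · cos Δλ )
  = atan2(0.48495, -0.30622) = 122.270° → normalised to [0°, 360°): 122.270°.

122.3°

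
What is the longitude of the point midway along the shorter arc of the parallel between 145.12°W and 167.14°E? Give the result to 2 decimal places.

Signed shortest Δλ from -145.12° to +167.14° is -47.74°.
Midpoint longitude = -145.12° + (-47.74°)/2 = -145.12° − 23.87° = -168.99°.
(The naïve average (-145.12 + +167.14)/2 = 11.01° is on the wrong side of the globe.)

168.99°W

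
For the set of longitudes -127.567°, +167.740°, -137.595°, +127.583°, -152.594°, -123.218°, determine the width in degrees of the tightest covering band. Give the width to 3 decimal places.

Sort the longitudes: -152.594°, -137.595°, -127.567°, -123.218°, +127.583°, +167.740°.
Eastward gaps between consecutive values (wrapping around): 14.999°, 10.028°, 4.349°, 250.801°, 40.157°, 39.666°.
Largest gap = 250.801° ⇒ minimal covering band is its complement: 360° − 250.801° = 109.199°.
Band runs from +127.583° eastward to -123.218°, crossing the antimeridian.

109.199°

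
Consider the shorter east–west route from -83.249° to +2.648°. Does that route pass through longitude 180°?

Signed shortest Δλ = ((2.648 − -83.249 + 180) mod 360) − 180 = 85.897°.
Going east by 85.897° from -83.249° reaches +2.648° without touching 180°.

No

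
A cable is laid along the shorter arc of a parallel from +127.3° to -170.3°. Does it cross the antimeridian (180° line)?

Yes

Naïve |-170.3 − 127.3| = 297.6° > 180°, so the shorter arc goes the other way round — across 180°.
Signed shortest Δλ = ((-170.3 − 127.3 + 180) mod 360) − 180 = 62.4°.
Going east by 62.4° from +127.3° passes through 180° before reaching -170.3°.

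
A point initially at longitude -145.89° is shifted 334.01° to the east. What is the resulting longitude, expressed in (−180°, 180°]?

-171.88°

Start at -145.89°; shift +334.01° → +188.12°.
+188.12° lies outside (−180°, 180°]; subtract 360° → -171.88°.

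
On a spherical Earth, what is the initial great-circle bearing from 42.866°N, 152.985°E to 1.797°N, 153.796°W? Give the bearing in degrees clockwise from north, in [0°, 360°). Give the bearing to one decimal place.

Δλ = -153.796 − 152.985 = -306.781°; wrapped into (−180°, 180°]: 53.219°.
θ = atan2( sin Δλ · cos φ₂ , cos φ₁ · sin φ₂ − sin φ₁ · cos φ₂ · cos Δλ )
  = atan2(0.80054, -0.38414) = 115.634° → normalised to [0°, 360°): 115.634°.

115.6°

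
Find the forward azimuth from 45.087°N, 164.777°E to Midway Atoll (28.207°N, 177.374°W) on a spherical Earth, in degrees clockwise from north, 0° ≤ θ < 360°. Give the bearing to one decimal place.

Δλ = -177.374 − 164.777 = -342.151°; wrapped into (−180°, 180°]: 17.849°.
θ = atan2( sin Δλ · cos φ₂ , cos φ₁ · sin φ₂ − sin φ₁ · cos φ₂ · cos Δλ )
  = atan2(0.27011, -0.26033) = 133.944° → normalised to [0°, 360°): 133.944°.

133.9°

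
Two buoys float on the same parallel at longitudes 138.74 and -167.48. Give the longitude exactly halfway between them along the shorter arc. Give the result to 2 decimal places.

Signed shortest Δλ from +138.74° to -167.48° is +53.78°.
Midpoint longitude = +138.74° + (+53.78°)/2 = +138.74° + 26.89° = +165.63°.
(The naïve average (+138.74 + -167.48)/2 = -14.37° is on the wrong side of the globe.)

+165.63°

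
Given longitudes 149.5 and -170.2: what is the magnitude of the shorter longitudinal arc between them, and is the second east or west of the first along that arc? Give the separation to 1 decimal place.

Raw difference: -170.2 − 149.5 = -319.7°.
Normalise into (−180°, 180°]: -319.7° + 360° = 40.3°.
Positive ⇒ the second point lies to the east; separation 40.3°.

40.3° east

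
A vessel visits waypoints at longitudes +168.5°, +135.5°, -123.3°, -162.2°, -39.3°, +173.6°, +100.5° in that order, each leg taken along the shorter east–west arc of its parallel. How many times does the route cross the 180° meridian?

Leg 1: +168.5° → +135.5°, shortest Δλ = -33.0° (west) — does not cross 180°.
Leg 2: +135.5° → -123.3°, shortest Δλ = 101.2° (east) — crosses 180°.
Leg 3: -123.3° → -162.2°, shortest Δλ = -38.9° (west) — does not cross 180°.
Leg 4: -162.2° → -39.3°, shortest Δλ = 122.9° (east) — does not cross 180°.
Leg 5: -39.3° → +173.6°, shortest Δλ = -147.1° (west) — crosses 180°.
Leg 6: +173.6° → +100.5°, shortest Δλ = -73.1° (west) — does not cross 180°.
Total crossings: 2.

2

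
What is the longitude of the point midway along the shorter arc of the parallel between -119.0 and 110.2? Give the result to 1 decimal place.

+175.6°

Signed shortest Δλ from -119.0° to +110.2° is -130.8°.
Midpoint longitude = -119.0° + (-130.8°)/2 = -119.0° − 65.4° = -184.4°.
Normalise into (−180°, 180°]: +175.6°.
(The naïve average (-119.0 + +110.2)/2 = -4.4° is on the wrong side of the globe.)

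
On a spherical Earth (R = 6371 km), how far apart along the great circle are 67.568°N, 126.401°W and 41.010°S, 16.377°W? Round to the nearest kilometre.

14994 km

Δλ = -16.377 − -126.401 = 110.024°.
Δφ = -41.010 − 67.568 = -108.578°.
a = sin²(Δφ/2) + cos φ₁ · cos φ₂ · sin²(Δλ/2) = 0.852567.
c = 2·atan2(√a, √(1−a)) = 2.35341 rad → d = 6371·c ≈ 14993.57 km.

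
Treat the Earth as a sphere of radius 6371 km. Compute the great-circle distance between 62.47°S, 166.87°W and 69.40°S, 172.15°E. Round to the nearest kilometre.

1214 km

Δλ = 172.15 − -166.87 = 339.02°; wrapped into (−180°, 180°]: -20.98°.
Δφ = -69.40 − -62.47 = -6.93°.
a = sin²(Δφ/2) + cos φ₁ · cos φ₂ · sin²(Δλ/2) = 0.009043.
c = 2·atan2(√a, √(1−a)) = 0.19048 rad → d = 6371·c ≈ 1213.56 km.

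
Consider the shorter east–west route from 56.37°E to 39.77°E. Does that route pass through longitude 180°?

Signed shortest Δλ = ((39.77 − 56.37 + 180) mod 360) − 180 = -16.6°.
Going west by 16.6° from +56.37° reaches +39.77° without touching 180°.

No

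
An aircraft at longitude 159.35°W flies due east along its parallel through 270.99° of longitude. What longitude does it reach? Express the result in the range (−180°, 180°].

111.64°E

Start at -159.35°; shift +270.99° → +111.64°.
+111.64° already lies in (−180°, 180°].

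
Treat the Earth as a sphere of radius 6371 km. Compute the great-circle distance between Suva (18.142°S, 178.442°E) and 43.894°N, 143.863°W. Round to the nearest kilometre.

7892 km

Δλ = -143.863 − 178.442 = -322.305°; wrapped into (−180°, 180°]: 37.695°.
Δφ = 43.894 − -18.142 = 62.036°.
a = sin²(Δφ/2) + cos φ₁ · cos φ₂ · sin²(Δλ/2) = 0.337008.
c = 2·atan2(√a, √(1−a)) = 1.23874 rad → d = 6371·c ≈ 7892.04 km.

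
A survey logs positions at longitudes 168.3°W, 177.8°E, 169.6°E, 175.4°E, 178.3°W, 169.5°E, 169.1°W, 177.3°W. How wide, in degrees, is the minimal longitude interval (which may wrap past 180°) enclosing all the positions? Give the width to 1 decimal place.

22.2°

Sort the longitudes: -178.3°, -177.3°, -169.1°, -168.3°, +169.5°, +169.6°, +175.4°, +177.8°.
Eastward gaps between consecutive values (wrapping around): 1.0°, 8.2°, 0.8°, 337.8°, 0.1°, 5.8°, 2.4°, 3.9°.
Largest gap = 337.8° ⇒ minimal covering band is its complement: 360° − 337.8° = 22.2°.
Band runs from +169.5° eastward to -168.3°, crossing the antimeridian.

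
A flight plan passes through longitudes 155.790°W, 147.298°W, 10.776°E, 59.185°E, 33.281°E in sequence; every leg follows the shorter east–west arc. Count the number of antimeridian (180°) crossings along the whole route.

0

Leg 1: -155.790° → -147.298°, shortest Δλ = 8.492° (east) — does not cross 180°.
Leg 2: -147.298° → +10.776°, shortest Δλ = 158.074° (east) — does not cross 180°.
Leg 3: +10.776° → +59.185°, shortest Δλ = 48.409° (east) — does not cross 180°.
Leg 4: +59.185° → +33.281°, shortest Δλ = -25.904° (west) — does not cross 180°.
Total crossings: 0.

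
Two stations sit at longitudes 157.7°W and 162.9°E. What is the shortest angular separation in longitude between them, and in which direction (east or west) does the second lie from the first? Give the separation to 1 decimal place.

Raw difference: 162.9 − -157.7 = 320.6°.
Normalise into (−180°, 180°]: 320.6° − 360° = -39.4°.
Negative ⇒ the second point lies to the west; separation 39.4°.

39.4° west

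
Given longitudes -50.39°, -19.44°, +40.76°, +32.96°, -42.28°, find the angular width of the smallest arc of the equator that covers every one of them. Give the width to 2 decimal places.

91.15°

Sort the longitudes: -50.39°, -42.28°, -19.44°, +32.96°, +40.76°.
Eastward gaps between consecutive values (wrapping around): 8.11°, 22.84°, 52.40°, 7.80°, 268.85°.
Largest gap = 268.85° ⇒ minimal covering band is its complement: 360° − 268.85° = 91.15°.
Band runs from -50.39° eastward to +40.76°.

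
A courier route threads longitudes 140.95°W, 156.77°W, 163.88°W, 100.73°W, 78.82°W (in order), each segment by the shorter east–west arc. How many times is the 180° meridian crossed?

0

Leg 1: -140.95° → -156.77°, shortest Δλ = -15.82° (west) — does not cross 180°.
Leg 2: -156.77° → -163.88°, shortest Δλ = -7.11° (west) — does not cross 180°.
Leg 3: -163.88° → -100.73°, shortest Δλ = 63.15° (east) — does not cross 180°.
Leg 4: -100.73° → -78.82°, shortest Δλ = 21.91° (east) — does not cross 180°.
Total crossings: 0.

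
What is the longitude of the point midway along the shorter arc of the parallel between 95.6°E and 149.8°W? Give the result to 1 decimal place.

Signed shortest Δλ from +95.6° to -149.8° is +114.6°.
Midpoint longitude = +95.6° + (+114.6°)/2 = +95.6° + 57.3° = +152.9°.
(The naïve average (+95.6 + -149.8)/2 = -27.1° is on the wrong side of the globe.)

152.9°E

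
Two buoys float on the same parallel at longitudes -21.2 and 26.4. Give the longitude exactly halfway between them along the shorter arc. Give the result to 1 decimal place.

Signed shortest Δλ from -21.2° to +26.4° is +47.6°.
Midpoint longitude = -21.2° + (+47.6°)/2 = -21.2° + 23.8° = +2.6°.

+2.6°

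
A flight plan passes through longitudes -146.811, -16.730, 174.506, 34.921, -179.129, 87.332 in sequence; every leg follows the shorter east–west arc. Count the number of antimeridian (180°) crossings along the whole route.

3

Leg 1: -146.811° → -16.730°, shortest Δλ = 130.081° (east) — does not cross 180°.
Leg 2: -16.730° → +174.506°, shortest Δλ = -168.764° (west) — crosses 180°.
Leg 3: +174.506° → +34.921°, shortest Δλ = -139.585° (west) — does not cross 180°.
Leg 4: +34.921° → -179.129°, shortest Δλ = 145.95° (east) — crosses 180°.
Leg 5: -179.129° → +87.332°, shortest Δλ = -93.539° (west) — crosses 180°.
Total crossings: 3.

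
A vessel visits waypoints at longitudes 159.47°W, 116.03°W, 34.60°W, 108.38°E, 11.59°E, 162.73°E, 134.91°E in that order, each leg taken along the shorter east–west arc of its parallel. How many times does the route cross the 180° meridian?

Leg 1: -159.47° → -116.03°, shortest Δλ = 43.44° (east) — does not cross 180°.
Leg 2: -116.03° → -34.60°, shortest Δλ = 81.43° (east) — does not cross 180°.
Leg 3: -34.60° → +108.38°, shortest Δλ = 142.98° (east) — does not cross 180°.
Leg 4: +108.38° → +11.59°, shortest Δλ = -96.79° (west) — does not cross 180°.
Leg 5: +11.59° → +162.73°, shortest Δλ = 151.14° (east) — does not cross 180°.
Leg 6: +162.73° → +134.91°, shortest Δλ = -27.82° (west) — does not cross 180°.
Total crossings: 0.

0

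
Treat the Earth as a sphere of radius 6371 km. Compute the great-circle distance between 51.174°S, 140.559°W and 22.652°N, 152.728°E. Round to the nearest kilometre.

10462 km

Δλ = 152.728 − -140.559 = 293.287°; wrapped into (−180°, 180°]: -66.713°.
Δφ = 22.652 − -51.174 = 73.826°.
a = sin²(Δφ/2) + cos φ₁ · cos φ₂ · sin²(Δλ/2) = 0.535650.
c = 2·atan2(√a, √(1−a)) = 1.64216 rad → d = 6371·c ≈ 10462.18 km.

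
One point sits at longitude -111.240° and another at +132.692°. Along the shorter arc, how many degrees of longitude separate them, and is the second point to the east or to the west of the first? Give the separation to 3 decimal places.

Raw difference: 132.692 − -111.240 = 243.932°.
Normalise into (−180°, 180°]: 243.932° − 360° = -116.068°.
Negative ⇒ the second point lies to the west; separation 116.068°.

116.068° west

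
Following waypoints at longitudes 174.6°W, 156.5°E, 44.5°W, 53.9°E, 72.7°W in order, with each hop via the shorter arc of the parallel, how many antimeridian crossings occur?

2

Leg 1: -174.6° → +156.5°, shortest Δλ = -28.9° (west) — crosses 180°.
Leg 2: +156.5° → -44.5°, shortest Δλ = 159.0° (east) — crosses 180°.
Leg 3: -44.5° → +53.9°, shortest Δλ = 98.4° (east) — does not cross 180°.
Leg 4: +53.9° → -72.7°, shortest Δλ = -126.6° (west) — does not cross 180°.
Total crossings: 2.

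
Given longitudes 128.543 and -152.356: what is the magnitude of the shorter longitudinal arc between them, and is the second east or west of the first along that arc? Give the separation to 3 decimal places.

Raw difference: -152.356 − 128.543 = -280.899°.
Normalise into (−180°, 180°]: -280.899° + 360° = 79.101°.
Positive ⇒ the second point lies to the east; separation 79.101°.

79.101° east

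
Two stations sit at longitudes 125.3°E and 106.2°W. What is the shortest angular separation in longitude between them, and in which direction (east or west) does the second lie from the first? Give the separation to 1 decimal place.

128.5° east

Raw difference: -106.2 − 125.3 = -231.5°.
Normalise into (−180°, 180°]: -231.5° + 360° = 128.5°.
Positive ⇒ the second point lies to the east; separation 128.5°.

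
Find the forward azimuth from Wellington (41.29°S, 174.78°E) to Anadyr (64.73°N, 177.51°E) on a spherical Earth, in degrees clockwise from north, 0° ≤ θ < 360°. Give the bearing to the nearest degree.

1°

Δλ = 177.51 − 174.78 = 2.73°.
θ = atan2( sin Δλ · cos φ₂ , cos φ₁ · sin φ₂ − sin φ₁ · cos φ₂ · cos Δλ )
  = atan2(0.02033, 0.96085) = 1.212° → normalised to [0°, 360°): 1.212°.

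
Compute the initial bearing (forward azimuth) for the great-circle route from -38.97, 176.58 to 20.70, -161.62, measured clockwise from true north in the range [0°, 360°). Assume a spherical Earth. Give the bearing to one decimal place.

Δλ = -161.62 − 176.58 = -338.20°; wrapped into (−180°, 180°]: 21.80°.
θ = atan2( sin Δλ · cos φ₂ , cos φ₁ · sin φ₂ − sin φ₁ · cos φ₂ · cos Δλ )
  = atan2(0.34739, 0.82106) = 22.933° → normalised to [0°, 360°): 22.933°.

22.9°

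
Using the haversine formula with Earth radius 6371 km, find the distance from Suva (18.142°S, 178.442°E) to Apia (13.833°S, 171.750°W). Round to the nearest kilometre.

1152 km

Δλ = -171.750 − 178.442 = -350.192°; wrapped into (−180°, 180°]: 9.808°.
Δφ = -13.833 − -18.142 = 4.309°.
a = sin²(Δφ/2) + cos φ₁ · cos φ₂ · sin²(Δλ/2) = 0.008157.
c = 2·atan2(√a, √(1−a)) = 0.18087 rad → d = 6371·c ≈ 1152.35 km.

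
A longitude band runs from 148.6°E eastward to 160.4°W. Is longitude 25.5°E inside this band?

Band width going east from +148.6° to -160.4°: ((-160.4 − 148.6) mod 360) = 51.0°.
Offset of +25.5° east of the west edge: ((25.5 − 148.6) mod 360) = 236.9°.
236.9° > 51.0° ⇒ outside.

No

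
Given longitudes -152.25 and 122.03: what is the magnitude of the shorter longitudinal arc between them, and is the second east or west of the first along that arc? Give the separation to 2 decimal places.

85.72° west

Raw difference: 122.03 − -152.25 = 274.28°.
Normalise into (−180°, 180°]: 274.28° − 360° = -85.72°.
Negative ⇒ the second point lies to the west; separation 85.72°.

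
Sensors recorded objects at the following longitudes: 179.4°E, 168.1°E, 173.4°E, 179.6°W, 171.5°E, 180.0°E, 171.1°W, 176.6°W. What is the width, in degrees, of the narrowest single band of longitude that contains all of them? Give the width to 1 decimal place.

20.8°

Sort the longitudes: -179.6°, -176.6°, -171.1°, +168.1°, +171.5°, +173.4°, +179.4°, +180.0°.
Eastward gaps between consecutive values (wrapping around): 3.0°, 5.5°, 339.2°, 3.4°, 1.9°, 6.0°, 0.6°, 0.4°.
Largest gap = 339.2° ⇒ minimal covering band is its complement: 360° − 339.2° = 20.8°.
Band runs from +168.1° eastward to -171.1°, crossing the antimeridian.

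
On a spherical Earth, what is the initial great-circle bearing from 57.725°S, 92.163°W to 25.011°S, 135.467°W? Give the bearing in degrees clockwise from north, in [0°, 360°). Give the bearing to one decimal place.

Δλ = -135.467 − -92.163 = -43.304°.
θ = atan2( sin Δλ · cos φ₂ , cos φ₁ · sin φ₂ − sin φ₁ · cos φ₂ · cos Δλ )
  = atan2(-0.62155, 0.33183) = -61.904° → normalised to [0°, 360°): 298.096°.

298.1°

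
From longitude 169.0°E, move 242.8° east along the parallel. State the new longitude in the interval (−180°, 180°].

51.8°E

Start at +169.0°; shift +242.8° → +411.8°.
+411.8° lies outside (−180°, 180°]; subtract 360° → +51.8°.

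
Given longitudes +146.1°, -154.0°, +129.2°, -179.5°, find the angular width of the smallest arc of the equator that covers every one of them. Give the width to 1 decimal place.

Sort the longitudes: -179.5°, -154.0°, +129.2°, +146.1°.
Eastward gaps between consecutive values (wrapping around): 25.5°, 283.2°, 16.9°, 34.4°.
Largest gap = 283.2° ⇒ minimal covering band is its complement: 360° − 283.2° = 76.8°.
Band runs from +129.2° eastward to -154.0°, crossing the antimeridian.

76.8°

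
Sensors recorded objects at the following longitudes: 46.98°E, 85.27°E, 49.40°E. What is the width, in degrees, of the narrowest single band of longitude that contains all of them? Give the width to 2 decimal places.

38.29°

Sort the longitudes: +46.98°, +49.40°, +85.27°.
Eastward gaps between consecutive values (wrapping around): 2.42°, 35.87°, 321.71°.
Largest gap = 321.71° ⇒ minimal covering band is its complement: 360° − 321.71° = 38.29°.
Band runs from +46.98° eastward to +85.27°.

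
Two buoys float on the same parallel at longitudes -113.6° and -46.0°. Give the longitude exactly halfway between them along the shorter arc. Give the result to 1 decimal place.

-79.8°

Signed shortest Δλ from -113.6° to -46.0° is +67.6°.
Midpoint longitude = -113.6° + (+67.6°)/2 = -113.6° + 33.8° = -79.8°.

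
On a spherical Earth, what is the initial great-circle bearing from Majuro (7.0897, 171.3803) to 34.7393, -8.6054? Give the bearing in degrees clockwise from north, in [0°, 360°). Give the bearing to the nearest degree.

Δλ = -8.6054 − 171.3803 = -179.9857°.
θ = atan2( sin Δλ · cos φ₂ , cos φ₁ · sin φ₂ − sin φ₁ · cos φ₂ · cos Δλ )
  = atan2(-0.00021, 0.66691) = -0.018° → normalised to [0°, 360°): 359.982°.
To the nearest degree that is 360°, which in [0°, 360°) is written 0°.

0°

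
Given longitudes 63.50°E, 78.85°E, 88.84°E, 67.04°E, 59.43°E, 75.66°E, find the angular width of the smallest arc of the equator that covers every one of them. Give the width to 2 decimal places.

Sort the longitudes: +59.43°, +63.50°, +67.04°, +75.66°, +78.85°, +88.84°.
Eastward gaps between consecutive values (wrapping around): 4.07°, 3.54°, 8.62°, 3.19°, 9.99°, 330.59°.
Largest gap = 330.59° ⇒ minimal covering band is its complement: 360° − 330.59° = 29.41°.
Band runs from +59.43° eastward to +88.84°.

29.41°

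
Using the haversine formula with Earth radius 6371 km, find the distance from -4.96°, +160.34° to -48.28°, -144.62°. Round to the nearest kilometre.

7073 km

Δλ = -144.62 − 160.34 = -304.96°; wrapped into (−180°, 180°]: 55.04°.
Δφ = -48.28 − -4.96 = -43.32°.
a = sin²(Δφ/2) + cos φ₁ · cos φ₂ · sin²(Δλ/2) = 0.277782.
c = 2·atan2(√a, √(1−a)) = 1.11025 rad → d = 6371·c ≈ 7073.42 km.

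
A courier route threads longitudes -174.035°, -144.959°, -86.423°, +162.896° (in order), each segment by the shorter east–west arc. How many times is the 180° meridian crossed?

1

Leg 1: -174.035° → -144.959°, shortest Δλ = 29.076° (east) — does not cross 180°.
Leg 2: -144.959° → -86.423°, shortest Δλ = 58.536° (east) — does not cross 180°.
Leg 3: -86.423° → +162.896°, shortest Δλ = -110.681° (west) — crosses 180°.
Total crossings: 1.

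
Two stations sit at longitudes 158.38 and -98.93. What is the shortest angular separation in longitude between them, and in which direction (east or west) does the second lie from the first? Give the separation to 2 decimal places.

Raw difference: -98.93 − 158.38 = -257.31°.
Normalise into (−180°, 180°]: -257.31° + 360° = 102.69°.
Positive ⇒ the second point lies to the east; separation 102.69°.

102.69° east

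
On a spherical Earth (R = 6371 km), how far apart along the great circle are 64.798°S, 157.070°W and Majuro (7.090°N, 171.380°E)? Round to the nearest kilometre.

8408 km

Δλ = 171.380 − -157.070 = 328.450°; wrapped into (−180°, 180°]: -31.550°.
Δφ = 7.090 − -64.798 = 71.888°.
a = sin²(Δφ/2) + cos φ₁ · cos φ₂ · sin²(Δλ/2) = 0.375792.
c = 2·atan2(√a, √(1−a)) = 1.31975 rad → d = 6371·c ≈ 8408.14 km.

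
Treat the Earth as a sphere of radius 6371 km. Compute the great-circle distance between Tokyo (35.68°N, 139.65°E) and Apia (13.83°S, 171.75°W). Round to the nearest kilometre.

7509 km

Δλ = -171.75 − 139.65 = -311.40°; wrapped into (−180°, 180°]: 48.60°.
Δφ = -13.83 − 35.68 = -49.51°.
a = sin²(Δφ/2) + cos φ₁ · cos φ₂ · sin²(Δλ/2) = 0.308911.
c = 2·atan2(√a, √(1−a)) = 1.17864 rad → d = 6371·c ≈ 7509.14 km.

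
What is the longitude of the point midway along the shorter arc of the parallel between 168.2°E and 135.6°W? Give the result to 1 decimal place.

Signed shortest Δλ from +168.2° to -135.6° is +56.2°.
Midpoint longitude = +168.2° + (+56.2°)/2 = +168.2° + 28.1° = +196.3°.
Normalise into (−180°, 180°]: -163.7°.
(The naïve average (+168.2 + -135.6)/2 = 16.3° is on the wrong side of the globe.)

163.7°W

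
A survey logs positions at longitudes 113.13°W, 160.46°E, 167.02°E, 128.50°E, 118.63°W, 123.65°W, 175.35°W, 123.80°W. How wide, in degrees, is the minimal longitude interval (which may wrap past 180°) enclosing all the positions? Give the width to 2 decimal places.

Sort the longitudes: -175.35°, -123.80°, -123.65°, -118.63°, -113.13°, +128.50°, +160.46°, +167.02°.
Eastward gaps between consecutive values (wrapping around): 51.55°, 0.15°, 5.02°, 5.50°, 241.63°, 31.96°, 6.56°, 17.63°.
Largest gap = 241.63° ⇒ minimal covering band is its complement: 360° − 241.63° = 118.37°.
Band runs from +128.50° eastward to -113.13°, crossing the antimeridian.

118.37°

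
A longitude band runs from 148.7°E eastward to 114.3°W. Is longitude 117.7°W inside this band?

Band width going east from +148.7° to -114.3°: ((-114.3 − 148.7) mod 360) = 97.0°.
Offset of -117.7° east of the west edge: ((-117.7 − 148.7) mod 360) = 93.6°.
93.6° ≤ 97.0° ⇒ inside.

Yes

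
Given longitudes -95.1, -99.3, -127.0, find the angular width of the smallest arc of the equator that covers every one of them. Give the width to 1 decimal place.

Sort the longitudes: -127.0°, -99.3°, -95.1°.
Eastward gaps between consecutive values (wrapping around): 27.7°, 4.2°, 328.1°.
Largest gap = 328.1° ⇒ minimal covering band is its complement: 360° − 328.1° = 31.9°.
Band runs from -127.0° eastward to -95.1°.

31.9°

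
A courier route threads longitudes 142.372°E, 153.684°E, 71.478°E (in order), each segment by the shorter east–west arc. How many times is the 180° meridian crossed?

Leg 1: +142.372° → +153.684°, shortest Δλ = 11.312° (east) — does not cross 180°.
Leg 2: +153.684° → +71.478°, shortest Δλ = -82.206° (west) — does not cross 180°.
Total crossings: 0.

0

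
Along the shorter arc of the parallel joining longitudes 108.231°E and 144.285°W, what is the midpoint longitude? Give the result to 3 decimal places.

161.973°E

Signed shortest Δλ from +108.231° to -144.285° is +107.484°.
Midpoint longitude = +108.231° + (+107.484°)/2 = +108.231° + 53.742° = +161.973°.
(The naïve average (+108.231 + -144.285)/2 = -18.027° is on the wrong side of the globe.)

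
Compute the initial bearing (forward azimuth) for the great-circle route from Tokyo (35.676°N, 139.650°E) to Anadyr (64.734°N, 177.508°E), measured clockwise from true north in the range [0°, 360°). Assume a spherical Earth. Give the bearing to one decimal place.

26.0°

Δλ = 177.508 − 139.650 = 37.858°.
θ = atan2( sin Δλ · cos φ₂ , cos φ₁ · sin φ₂ − sin φ₁ · cos φ₂ · cos Δλ )
  = atan2(0.26194, 0.53808) = 25.957° → normalised to [0°, 360°): 25.957°.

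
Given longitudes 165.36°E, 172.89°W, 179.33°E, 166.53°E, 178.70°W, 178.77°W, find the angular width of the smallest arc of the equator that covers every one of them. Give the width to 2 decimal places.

Sort the longitudes: -178.77°, -178.70°, -172.89°, +165.36°, +166.53°, +179.33°.
Eastward gaps between consecutive values (wrapping around): 0.07°, 5.81°, 338.25°, 1.17°, 12.80°, 1.90°.
Largest gap = 338.25° ⇒ minimal covering band is its complement: 360° − 338.25° = 21.75°.
Band runs from +165.36° eastward to -172.89°, crossing the antimeridian.

21.75°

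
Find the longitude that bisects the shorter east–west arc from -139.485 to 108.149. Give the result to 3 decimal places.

Signed shortest Δλ from -139.485° to +108.149° is -112.366°.
Midpoint longitude = -139.485° + (-112.366°)/2 = -139.485° − 56.183° = -195.668°.
Normalise into (−180°, 180°]: +164.332°.
(The naïve average (-139.485 + +108.149)/2 = -15.668° is on the wrong side of the globe.)

+164.332°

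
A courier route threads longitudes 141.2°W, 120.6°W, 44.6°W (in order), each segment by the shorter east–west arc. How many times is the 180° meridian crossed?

0

Leg 1: -141.2° → -120.6°, shortest Δλ = 20.6° (east) — does not cross 180°.
Leg 2: -120.6° → -44.6°, shortest Δλ = 76.0° (east) — does not cross 180°.
Total crossings: 0.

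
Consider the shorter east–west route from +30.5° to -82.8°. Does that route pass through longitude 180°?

No

Signed shortest Δλ = ((-82.8 − 30.5 + 180) mod 360) − 180 = -113.3°.
Going west by 113.3° from +30.5° reaches -82.8° without touching 180°.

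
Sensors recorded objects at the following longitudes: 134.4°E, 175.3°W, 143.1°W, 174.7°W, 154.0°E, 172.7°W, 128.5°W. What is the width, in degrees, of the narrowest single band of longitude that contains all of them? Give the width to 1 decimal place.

97.1°

Sort the longitudes: -175.3°, -174.7°, -172.7°, -143.1°, -128.5°, +134.4°, +154.0°.
Eastward gaps between consecutive values (wrapping around): 0.6°, 2.0°, 29.6°, 14.6°, 262.9°, 19.6°, 30.7°.
Largest gap = 262.9° ⇒ minimal covering band is its complement: 360° − 262.9° = 97.1°.
Band runs from +134.4° eastward to -128.5°, crossing the antimeridian.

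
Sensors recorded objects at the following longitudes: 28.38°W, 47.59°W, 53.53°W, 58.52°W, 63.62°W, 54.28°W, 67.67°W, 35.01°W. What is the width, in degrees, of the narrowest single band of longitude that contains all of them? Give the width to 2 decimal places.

39.29°

Sort the longitudes: -67.67°, -63.62°, -58.52°, -54.28°, -53.53°, -47.59°, -35.01°, -28.38°.
Eastward gaps between consecutive values (wrapping around): 4.05°, 5.10°, 4.24°, 0.75°, 5.94°, 12.58°, 6.63°, 320.71°.
Largest gap = 320.71° ⇒ minimal covering band is its complement: 360° − 320.71° = 39.29°.
Band runs from -67.67° eastward to -28.38°.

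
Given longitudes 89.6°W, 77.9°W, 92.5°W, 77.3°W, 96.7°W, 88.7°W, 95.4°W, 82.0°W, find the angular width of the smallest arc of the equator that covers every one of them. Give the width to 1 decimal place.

Sort the longitudes: -96.7°, -95.4°, -92.5°, -89.6°, -88.7°, -82.0°, -77.9°, -77.3°.
Eastward gaps between consecutive values (wrapping around): 1.3°, 2.9°, 2.9°, 0.9°, 6.7°, 4.1°, 0.6°, 340.6°.
Largest gap = 340.6° ⇒ minimal covering band is its complement: 360° − 340.6° = 19.4°.
Band runs from -96.7° eastward to -77.3°.

19.4°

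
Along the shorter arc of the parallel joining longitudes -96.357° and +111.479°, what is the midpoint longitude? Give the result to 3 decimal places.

-172.439°

Signed shortest Δλ from -96.357° to +111.479° is -152.164°.
Midpoint longitude = -96.357° + (-152.164°)/2 = -96.357° − 76.082° = -172.439°.
(The naïve average (-96.357 + +111.479)/2 = 7.561° is on the wrong side of the globe.)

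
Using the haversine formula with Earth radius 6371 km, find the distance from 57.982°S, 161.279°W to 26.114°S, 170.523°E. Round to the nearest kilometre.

4176 km

Δλ = 170.523 − -161.279 = 331.802°; wrapped into (−180°, 180°]: -28.198°.
Δφ = -26.114 − -57.982 = 31.868°.
a = sin²(Δφ/2) + cos φ₁ · cos φ₂ · sin²(Δλ/2) = 0.103616.
c = 2·atan2(√a, √(1−a)) = 0.65546 rad → d = 6371·c ≈ 4175.94 km.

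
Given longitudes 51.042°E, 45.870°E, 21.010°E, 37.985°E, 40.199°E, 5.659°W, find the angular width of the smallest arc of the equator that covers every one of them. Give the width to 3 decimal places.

Sort the longitudes: -5.659°, +21.010°, +37.985°, +40.199°, +45.870°, +51.042°.
Eastward gaps between consecutive values (wrapping around): 26.669°, 16.975°, 2.214°, 5.671°, 5.172°, 303.299°.
Largest gap = 303.299° ⇒ minimal covering band is its complement: 360° − 303.299° = 56.701°.
Band runs from -5.659° eastward to +51.042°.

56.701°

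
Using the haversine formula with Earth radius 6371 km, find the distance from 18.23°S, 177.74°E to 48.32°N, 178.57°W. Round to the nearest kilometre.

7409 km

Δλ = -178.57 − 177.74 = -356.31°; wrapped into (−180°, 180°]: 3.69°.
Δφ = 48.32 − -18.23 = 66.55°.
a = sin²(Δφ/2) + cos φ₁ · cos φ₂ · sin²(Δλ/2) = 0.301680.
c = 2·atan2(√a, √(1−a)) = 1.16294 rad → d = 6371·c ≈ 7409.11 km.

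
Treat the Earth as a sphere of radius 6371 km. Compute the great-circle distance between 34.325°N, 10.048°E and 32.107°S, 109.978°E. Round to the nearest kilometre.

Δλ = 109.978 − 10.048 = 99.930°.
Δφ = -32.107 − 34.325 = -66.432°.
a = sin²(Δφ/2) + cos φ₁ · cos φ₂ · sin²(Δλ/2) = 0.710170.
c = 2·atan2(√a, √(1−a)) = 2.00462 rad → d = 6371·c ≈ 12771.41 km.

12771 km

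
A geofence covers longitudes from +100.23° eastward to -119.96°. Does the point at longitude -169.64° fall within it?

Yes

Band width going east from +100.23° to -119.96°: ((-119.96 − 100.23) mod 360) = 139.81°.
Offset of -169.64° east of the west edge: ((-169.64 − 100.23) mod 360) = 90.13°.
90.13° ≤ 139.81° ⇒ inside.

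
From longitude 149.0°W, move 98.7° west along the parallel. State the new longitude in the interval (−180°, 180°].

112.3°E

Start at -149.0°; shift −98.7° → -247.7°.
-247.7° lies outside (−180°, 180°]; add 360° → +112.3°.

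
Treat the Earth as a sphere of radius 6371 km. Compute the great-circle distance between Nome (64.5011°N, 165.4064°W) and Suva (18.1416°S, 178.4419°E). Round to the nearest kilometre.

Δλ = 178.4419 − -165.4064 = 343.8483°; wrapped into (−180°, 180°]: -16.1517°.
Δφ = -18.1416 − 64.5011 = -82.6427°.
a = sin²(Δφ/2) + cos φ₁ · cos φ₂ · sin²(Δλ/2) = 0.444046.
c = 2·atan2(√a, √(1−a)) = 1.45865 rad → d = 6371·c ≈ 9293.07 km.

9293 km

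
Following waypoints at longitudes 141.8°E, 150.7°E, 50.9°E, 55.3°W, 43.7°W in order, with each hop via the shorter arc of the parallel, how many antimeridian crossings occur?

0

Leg 1: +141.8° → +150.7°, shortest Δλ = 8.9° (east) — does not cross 180°.
Leg 2: +150.7° → +50.9°, shortest Δλ = -99.8° (west) — does not cross 180°.
Leg 3: +50.9° → -55.3°, shortest Δλ = -106.2° (west) — does not cross 180°.
Leg 4: -55.3° → -43.7°, shortest Δλ = 11.6° (east) — does not cross 180°.
Total crossings: 0.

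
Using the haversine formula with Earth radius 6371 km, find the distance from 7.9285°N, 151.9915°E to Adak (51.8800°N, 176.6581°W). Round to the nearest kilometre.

5660 km

Δλ = -176.6581 − 151.9915 = -328.6496°; wrapped into (−180°, 180°]: 31.3504°.
Δφ = 51.8800 − 7.9285 = 43.9515°.
a = sin²(Δφ/2) + cos φ₁ · cos φ₂ · sin²(Δλ/2) = 0.184669.
c = 2·atan2(√a, √(1−a)) = 0.88839 rad → d = 6371·c ≈ 5659.93 km.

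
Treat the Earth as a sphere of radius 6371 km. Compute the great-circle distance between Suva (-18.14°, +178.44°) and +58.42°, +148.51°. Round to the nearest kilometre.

Δλ = 148.51 − 178.44 = -29.93°.
Δφ = 58.42 − -18.14 = 76.56°.
a = sin²(Δφ/2) + cos φ₁ · cos φ₂ · sin²(Δλ/2) = 0.416972.
c = 2·atan2(√a, √(1−a)) = 1.40397 rad → d = 6371·c ≈ 8944.67 km.

8945 km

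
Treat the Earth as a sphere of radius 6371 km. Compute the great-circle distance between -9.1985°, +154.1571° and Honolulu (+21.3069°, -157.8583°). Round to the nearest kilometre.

Δλ = -157.8583 − 154.1571 = -312.0154°; wrapped into (−180°, 180°]: 47.9846°.
Δφ = 21.3069 − -9.1985 = 30.5054°.
a = sin²(Δφ/2) + cos φ₁ · cos φ₂ · sin²(Δλ/2) = 0.221262.
c = 2·atan2(√a, √(1−a)) = 0.97945 rad → d = 6371·c ≈ 6240.11 km.

6240 km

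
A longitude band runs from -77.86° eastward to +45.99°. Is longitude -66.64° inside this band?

Band width going east from -77.86° to +45.99°: ((45.99 − -77.86) mod 360) = 123.85°.
Offset of -66.64° east of the west edge: ((-66.64 − -77.86) mod 360) = 11.22°.
11.22° ≤ 123.85° ⇒ inside.

Yes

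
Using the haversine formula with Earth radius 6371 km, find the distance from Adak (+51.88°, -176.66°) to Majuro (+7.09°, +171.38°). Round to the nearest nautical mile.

Δλ = 171.38 − -176.66 = 348.04°; wrapped into (−180°, 180°]: -11.96°.
Δφ = 7.09 − 51.88 = -44.79°.
a = sin²(Δφ/2) + cos φ₁ · cos φ₂ · sin²(Δλ/2) = 0.151802.
c = 2·atan2(√a, √(1−a)) = 0.80043 rad → d = 6371·c ≈ 5099.56 km ≈ 2753.54 nmi.

2754 nmi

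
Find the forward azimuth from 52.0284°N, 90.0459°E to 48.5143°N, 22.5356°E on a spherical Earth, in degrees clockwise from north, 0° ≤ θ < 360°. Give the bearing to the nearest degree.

293°

Δλ = 22.5356 − 90.0459 = -67.5103°.
θ = atan2( sin Δλ · cos φ₂ , cos φ₁ · sin φ₂ − sin φ₁ · cos φ₂ · cos Δλ )
  = atan2(-0.61205, 0.26116) = -66.892° → normalised to [0°, 360°): 293.108°.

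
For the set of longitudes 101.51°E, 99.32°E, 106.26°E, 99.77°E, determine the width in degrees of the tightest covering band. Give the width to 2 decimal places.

Sort the longitudes: +99.32°, +99.77°, +101.51°, +106.26°.
Eastward gaps between consecutive values (wrapping around): 0.45°, 1.74°, 4.75°, 353.06°.
Largest gap = 353.06° ⇒ minimal covering band is its complement: 360° − 353.06° = 6.94°.
Band runs from +99.32° eastward to +106.26°.

6.94°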